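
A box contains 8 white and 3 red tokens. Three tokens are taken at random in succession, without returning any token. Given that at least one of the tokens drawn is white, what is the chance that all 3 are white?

14/41

P(all 3 white) = C(8,3)/C(11,3) = 56/165; P(at least one white) = 1 − C(3,3)/C(11,3) = 164/165.
Since 'all 3 white' ⊆ 'at least one white', P(all 3 | at least one) = 56/165 / 164/165 = 14/41 ≈ 0.3415.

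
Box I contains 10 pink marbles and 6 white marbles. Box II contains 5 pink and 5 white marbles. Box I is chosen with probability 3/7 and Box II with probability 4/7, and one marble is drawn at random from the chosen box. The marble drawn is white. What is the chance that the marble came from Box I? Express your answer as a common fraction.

9/25

P(white | Box I) = 3/8; P(white | Box II) = 1/2.
P(white) = 3/7·3/8 + 4/7·1/2 = 25/56.
By Bayes' rule, P(Box I | white) = 9/56 / 25/56 = 9/25 ≈ 0.3600.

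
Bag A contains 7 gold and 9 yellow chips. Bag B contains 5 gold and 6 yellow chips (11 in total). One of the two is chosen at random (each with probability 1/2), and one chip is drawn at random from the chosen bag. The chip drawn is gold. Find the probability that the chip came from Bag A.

P(gold | Bag A) = 7/16; P(gold | Bag B) = 5/11.
P(gold) = 1/2·7/16 + 1/2·5/11 = 157/352.
By Bayes' rule, P(Bag A | gold) = 7/32 / 157/352 = 77/157 ≈ 0.4904.

77/157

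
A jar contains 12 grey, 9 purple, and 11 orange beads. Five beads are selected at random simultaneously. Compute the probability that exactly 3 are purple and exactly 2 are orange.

Unordered draws without replacement: count favorable combinations over C(32,5).
Favorable = C(12,0) · C(9,3) · C(11,2) = 4620; total = C(32,5) = 201376.
P = 4620/201376 = 165/7192 ≈ 0.0229.

165/7192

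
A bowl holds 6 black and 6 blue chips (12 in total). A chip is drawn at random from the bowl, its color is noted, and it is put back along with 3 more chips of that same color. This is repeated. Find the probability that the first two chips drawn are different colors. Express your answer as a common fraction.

2/5

Either black then blue, or blue then black; after the first draw the total is 15.
P = (6/12)·(6/15) + (6/12)·(6/15) = 2/5 ≈ 0.4000.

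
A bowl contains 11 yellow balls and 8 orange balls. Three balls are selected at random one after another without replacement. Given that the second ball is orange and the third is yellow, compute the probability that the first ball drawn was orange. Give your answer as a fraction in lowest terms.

7/17

P(first=orange and the second ball is orange and the third is yellow) = (8/19)·(7/18)·(11/17) = 308/2907.
P(E) = Σ over first color = 440/2907 + 308/2907 = 44/171.
By Bayes, P(first=orange | E) = 308/2907 / 44/171 = 7/17 ≈ 0.4118.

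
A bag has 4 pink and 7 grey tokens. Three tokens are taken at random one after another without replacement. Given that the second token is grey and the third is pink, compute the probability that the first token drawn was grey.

P(first=grey and the second token is grey and the third is pink) = (7/11)·(6/10)·(4/9) = 28/165.
P(E) = Σ over first color = 14/165 + 28/165 = 14/55.
By Bayes, P(first=grey | E) = 28/165 / 14/55 = 2/3 ≈ 0.6667.

2/3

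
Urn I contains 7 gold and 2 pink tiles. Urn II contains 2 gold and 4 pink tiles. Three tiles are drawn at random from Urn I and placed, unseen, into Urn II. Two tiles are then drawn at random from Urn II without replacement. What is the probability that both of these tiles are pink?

35/144

Condition on how many of the transferred tiles are pink (from Urn I: 2 pink of 9; then Urn II has 9 total).
  0 pink: C(2,0)C(7,3)/C(9,3) = 5/12; then P = C(4,2)/C(9,2) = 1/6
  1 pink: C(2,1)C(7,2)/C(9,3) = 1/2; then P = C(5,2)/C(9,2) = 5/18
  2 pink: C(2,2)C(7,1)/C(9,3) = 1/12; then P = C(6,2)/C(9,2) = 5/12
P(both pink) = 35/144 ≈ 0.2431.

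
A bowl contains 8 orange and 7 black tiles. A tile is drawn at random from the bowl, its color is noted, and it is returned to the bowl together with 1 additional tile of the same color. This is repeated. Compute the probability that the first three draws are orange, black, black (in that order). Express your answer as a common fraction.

Track the composition after each reinforcement of +1.
P = (8/15) · (7/16) · (8/17) = 28/255 ≈ 0.1098.

28/255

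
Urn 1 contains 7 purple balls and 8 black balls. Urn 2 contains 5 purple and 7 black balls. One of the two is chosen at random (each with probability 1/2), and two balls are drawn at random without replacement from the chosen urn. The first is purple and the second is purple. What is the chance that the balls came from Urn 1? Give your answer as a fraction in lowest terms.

P(E | Urn 1) = 1/5; P(E | Urn 2) = 5/33.
P(E) = 1/2·1/5 + 1/2·5/33 = 29/165.
By Bayes' rule, P(Urn 1 | E) = 1/10 / 29/165 = 33/58 ≈ 0.5690.

33/58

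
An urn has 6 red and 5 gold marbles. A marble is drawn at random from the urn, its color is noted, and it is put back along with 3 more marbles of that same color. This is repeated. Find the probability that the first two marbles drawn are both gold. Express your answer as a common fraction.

After a gold draw the urn holds 8 gold out of 14.
P = (5/11)·(8/14) = 20/77 ≈ 0.2597.

20/77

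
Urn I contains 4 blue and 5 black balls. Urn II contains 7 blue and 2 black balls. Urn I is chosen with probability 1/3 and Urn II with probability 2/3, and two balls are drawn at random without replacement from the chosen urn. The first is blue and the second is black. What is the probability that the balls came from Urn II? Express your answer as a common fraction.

P(E | Urn I) = 5/18; P(E | Urn II) = 7/36.
P(E) = 1/3·5/18 + 2/3·7/36 = 2/9.
By Bayes' rule, P(Urn II | E) = 7/54 / 2/9 = 7/12 ≈ 0.5833.

7/12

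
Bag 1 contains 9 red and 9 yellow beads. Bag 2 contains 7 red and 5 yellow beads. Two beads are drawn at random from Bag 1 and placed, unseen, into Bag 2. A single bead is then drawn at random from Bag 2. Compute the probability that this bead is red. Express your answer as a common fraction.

Condition on how many of the transferred beads are red (from Bag 1: 9 red of 18; then Bag 2 has 14 total).
  0 red: C(9,0)C(9,2)/C(18,2) = 4/17; then P = 7/14
  1 red: C(9,1)C(9,1)/C(18,2) = 9/17; then P = 8/14
  2 red: C(9,2)C(9,0)/C(18,2) = 4/17; then P = 9/14
P(red from Bag 2) = 4/7 ≈ 0.5714.

4/7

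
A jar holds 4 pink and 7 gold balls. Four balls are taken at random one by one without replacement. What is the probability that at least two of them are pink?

Sum the hypergeometric tail for j = 2,…,4 pink balls.
Favorable = C(4,2)·C(7,2) + C(4,3)·C(7,1) + C(4,4)·C(7,0) = 155; total = C(11,4) = 330.
P = 155/330 = 31/66 ≈ 0.4697.

31/66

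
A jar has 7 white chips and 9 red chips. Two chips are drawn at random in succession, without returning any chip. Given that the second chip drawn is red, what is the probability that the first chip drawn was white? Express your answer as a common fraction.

P(first=white and the second chip drawn is red) = (7/16)·(9/15) = 21/80.
P(the second chip drawn is red) = Σ over first color = 21/80 + 3/10 = 9/16.
By Bayes, P(first=white | the second chip drawn is red) = 21/80 / 9/16 = 7/15 ≈ 0.4667.

7/15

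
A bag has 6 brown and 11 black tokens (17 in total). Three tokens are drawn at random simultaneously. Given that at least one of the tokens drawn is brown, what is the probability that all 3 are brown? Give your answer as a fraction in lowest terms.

4/103

P(all 3 brown) = C(6,3)/C(17,3) = 1/34; P(at least one brown) = 1 − C(11,3)/C(17,3) = 103/136.
Since 'all 3 brown' ⊆ 'at least one brown', P(all 3 | at least one) = 1/34 / 103/136 = 4/103 ≈ 0.0388.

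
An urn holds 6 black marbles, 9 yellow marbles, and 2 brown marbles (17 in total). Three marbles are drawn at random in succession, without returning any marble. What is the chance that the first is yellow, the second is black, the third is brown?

Multiply the conditional probability of each draw in order, without replacement, so each draw removes one from its color and from the total.
P = (9/17) · (6/16) · (2/15) = 9/340 ≈ 0.0265.

9/340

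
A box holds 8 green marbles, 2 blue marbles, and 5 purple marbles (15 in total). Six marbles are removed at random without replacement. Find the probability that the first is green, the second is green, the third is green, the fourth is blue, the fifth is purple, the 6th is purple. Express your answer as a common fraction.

Multiply the conditional probability of each draw in order, without replacement, so each draw removes one from its color and from the total.
P = (8/15) · (7/14) · (6/13) · (2/12) · (5/11) · (4/10) = 8/2145 ≈ 0.0037.

8/2145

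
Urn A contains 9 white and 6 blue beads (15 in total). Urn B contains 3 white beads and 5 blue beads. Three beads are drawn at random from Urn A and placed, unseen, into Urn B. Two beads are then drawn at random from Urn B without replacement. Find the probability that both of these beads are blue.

23/77

Condition on how many of the transferred beads are blue (from Urn A: 6 blue of 15; then Urn B has 11 total).
  0 blue: C(6,0)C(9,3)/C(15,3) = 12/65; then P = C(5,2)/C(11,2) = 2/11
  1 blue: C(6,1)C(9,2)/C(15,3) = 216/455; then P = C(6,2)/C(11,2) = 3/11
  2 blue: C(6,2)C(9,1)/C(15,3) = 27/91; then P = C(7,2)/C(11,2) = 21/55
  3 blue: C(6,3)C(9,0)/C(15,3) = 4/91; then P = C(8,2)/C(11,2) = 28/55
P(both blue) = 23/77 ≈ 0.2987.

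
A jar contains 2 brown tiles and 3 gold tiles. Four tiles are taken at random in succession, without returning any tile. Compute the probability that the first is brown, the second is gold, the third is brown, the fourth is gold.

1/10

Multiply the conditional probability of each draw in order, without replacement, so each draw removes one from its color and from the total.
P = (2/5) · (3/4) · (1/3) · (2/2) = 1/10 ≈ 0.1000.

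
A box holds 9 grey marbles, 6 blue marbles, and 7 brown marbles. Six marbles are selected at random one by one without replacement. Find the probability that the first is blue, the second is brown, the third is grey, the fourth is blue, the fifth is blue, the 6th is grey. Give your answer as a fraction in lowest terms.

Multiply the conditional probability of each draw in order, without replacement, so each draw removes one from its color and from the total.
P = (6/22) · (7/21) · (9/20) · (5/19) · (4/18) · (8/17) = 4/3553 ≈ 0.0011.

4/3553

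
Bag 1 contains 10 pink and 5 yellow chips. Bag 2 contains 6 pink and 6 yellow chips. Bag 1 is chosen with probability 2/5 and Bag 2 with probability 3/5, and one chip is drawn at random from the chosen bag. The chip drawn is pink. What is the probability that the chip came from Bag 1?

8/17

P(pink | Bag 1) = 2/3; P(pink | Bag 2) = 1/2.
P(pink) = 2/5·2/3 + 3/5·1/2 = 17/30.
By Bayes' rule, P(Bag 1 | pink) = 4/15 / 17/30 = 8/17 ≈ 0.4706.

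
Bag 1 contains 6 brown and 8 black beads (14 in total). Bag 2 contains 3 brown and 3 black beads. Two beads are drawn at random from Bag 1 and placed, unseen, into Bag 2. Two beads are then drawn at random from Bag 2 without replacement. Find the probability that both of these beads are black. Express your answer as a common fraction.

Condition on how many of the transferred beads are black (from Bag 1: 8 black of 14; then Bag 2 has 8 total).
  0 black: C(8,0)C(6,2)/C(14,2) = 15/91; then P = C(3,2)/C(8,2) = 3/28
  1 black: C(8,1)C(6,1)/C(14,2) = 48/91; then P = C(4,2)/C(8,2) = 3/14
  2 black: C(8,2)C(6,0)/C(14,2) = 4/13; then P = C(5,2)/C(8,2) = 5/14
P(both black) = 613/2548 ≈ 0.2406.

613/2548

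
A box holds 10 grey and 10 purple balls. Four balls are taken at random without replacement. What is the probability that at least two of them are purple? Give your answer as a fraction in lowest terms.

Sum the hypergeometric tail for j = 2,…,4 purple balls.
Favorable = C(10,2)·C(10,2) + C(10,3)·C(10,1) + C(10,4)·C(10,0) = 3435; total = C(20,4) = 4845.
P = 3435/4845 = 229/323 ≈ 0.7090.

229/323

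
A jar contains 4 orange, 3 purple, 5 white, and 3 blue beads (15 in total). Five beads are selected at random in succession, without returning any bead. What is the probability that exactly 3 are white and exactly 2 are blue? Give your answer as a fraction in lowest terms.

Unordered draws without replacement: count favorable combinations over C(15,5).
Favorable = C(4,0) · C(3,0) · C(5,3) · C(3,2) = 30; total = C(15,5) = 3003.
P = 30/3003 = 10/1001 ≈ 0.0100.

10/1001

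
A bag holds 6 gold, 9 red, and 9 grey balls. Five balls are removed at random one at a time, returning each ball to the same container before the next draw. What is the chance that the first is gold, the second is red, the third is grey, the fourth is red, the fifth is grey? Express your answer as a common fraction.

81/16384

Multiply the conditional probability of each draw in order, with replacement (the composition resets each draw).
P = (6/24) · (9/24) · (9/24) · (9/24) · (9/24) = 81/16384 ≈ 0.0049.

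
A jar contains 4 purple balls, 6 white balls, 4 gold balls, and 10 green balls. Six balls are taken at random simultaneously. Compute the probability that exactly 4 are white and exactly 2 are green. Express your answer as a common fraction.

Unordered draws without replacement: count favorable combinations over C(24,6).
Favorable = C(4,0) · C(6,4) · C(4,0) · C(10,2) = 675; total = C(24,6) = 134596.
P = 675/134596 = 675/134596 ≈ 0.0050.

675/134596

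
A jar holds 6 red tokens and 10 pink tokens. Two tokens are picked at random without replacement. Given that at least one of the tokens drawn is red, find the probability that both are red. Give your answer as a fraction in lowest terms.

1/5

P(both red) = C(6,2)/C(16,2) = 1/8; P(at least one red) = 1 − C(10,2)/C(16,2) = 5/8.
Since 'both red' ⊆ 'at least one red', P(both | at least one) = 1/8 / 5/8 = 1/5 ≈ 0.2000.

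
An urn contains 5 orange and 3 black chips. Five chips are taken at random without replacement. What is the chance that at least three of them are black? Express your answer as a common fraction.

5/28

Sum the hypergeometric tail for j = 3,…,3 black chips.
Favorable = C(3,3)·C(5,2) = 10; total = C(8,5) = 56.
P = 10/56 = 5/28 ≈ 0.1786.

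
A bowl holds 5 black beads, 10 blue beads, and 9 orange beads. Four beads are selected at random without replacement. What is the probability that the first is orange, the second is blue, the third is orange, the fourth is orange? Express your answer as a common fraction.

5/253

Multiply the conditional probability of each draw in order, without replacement, so each draw removes one from its color and from the total.
P = (9/24) · (10/23) · (8/22) · (7/21) = 5/253 ≈ 0.0198.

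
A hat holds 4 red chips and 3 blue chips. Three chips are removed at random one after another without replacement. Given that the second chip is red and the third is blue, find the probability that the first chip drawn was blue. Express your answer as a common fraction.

2/5

P(first=blue and the second chip is red and the third is blue) = (3/7)·(4/6)·(2/5) = 4/35.
P(E) = Σ over first color = 6/35 + 4/35 = 2/7.
By Bayes, P(first=blue | E) = 4/35 / 2/7 = 2/5 ≈ 0.4000.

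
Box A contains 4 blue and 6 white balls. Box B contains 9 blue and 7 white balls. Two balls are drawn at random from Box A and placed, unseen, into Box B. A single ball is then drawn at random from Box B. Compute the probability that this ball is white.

41/90

Condition on how many of the transferred balls are white (from Box A: 6 white of 10; then Box B has 18 total).
  0 white: C(6,0)C(4,2)/C(10,2) = 2/15; then P = 7/18
  1 white: C(6,1)C(4,1)/C(10,2) = 8/15; then P = 8/18
  2 white: C(6,2)C(4,0)/C(10,2) = 1/3; then P = 9/18
P(white from Box B) = 41/90 ≈ 0.4556.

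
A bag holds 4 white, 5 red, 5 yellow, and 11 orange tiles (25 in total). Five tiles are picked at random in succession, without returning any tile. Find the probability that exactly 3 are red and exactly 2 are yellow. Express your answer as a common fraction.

Unordered draws without replacement: count favorable combinations over C(25,5).
Favorable = C(4,0) · C(5,3) · C(5,2) · C(11,0) = 100; total = C(25,5) = 53130.
P = 100/53130 = 10/5313 ≈ 0.0019.

10/5313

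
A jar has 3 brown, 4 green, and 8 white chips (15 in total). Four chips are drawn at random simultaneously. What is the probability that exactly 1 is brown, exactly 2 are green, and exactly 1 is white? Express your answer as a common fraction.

Unordered draws without replacement: count favorable combinations over C(15,4).
Favorable = C(3,1) · C(4,2) · C(8,1) = 144; total = C(15,4) = 1365.
P = 144/1365 = 48/455 ≈ 0.1055.

48/455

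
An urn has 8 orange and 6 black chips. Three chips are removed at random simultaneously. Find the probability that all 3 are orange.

2/13

Unordered draws without replacement: count favorable combinations over C(14,3).
Favorable = C(8,3) · C(6,0) = 56; total = C(14,3) = 364.
P = 56/364 = 2/13 ≈ 0.1538.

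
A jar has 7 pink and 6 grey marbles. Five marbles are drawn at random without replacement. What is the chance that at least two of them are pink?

Sum the hypergeometric tail for j = 2,…,5 pink marbles.
Favorable = C(7,2)·C(6,3) + C(7,3)·C(6,2) + C(7,4)·C(6,1) + C(7,5)·C(6,0) = 1176; total = C(13,5) = 1287.
P = 1176/1287 = 392/429 ≈ 0.9138.

392/429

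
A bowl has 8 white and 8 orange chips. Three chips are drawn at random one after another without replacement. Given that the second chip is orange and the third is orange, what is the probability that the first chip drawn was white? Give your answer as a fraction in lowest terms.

4/7

P(first=white and the second chip is orange and the third is orange) = (8/16)·(8/15)·(7/14) = 2/15.
P(E) = Σ over first color = 2/15 + 1/10 = 7/30.
By Bayes, P(first=white | E) = 2/15 / 7/30 = 4/7 ≈ 0.5714.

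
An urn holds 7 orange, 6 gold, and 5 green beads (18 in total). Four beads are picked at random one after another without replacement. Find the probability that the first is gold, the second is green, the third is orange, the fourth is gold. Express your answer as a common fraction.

Multiply the conditional probability of each draw in order, without replacement, so each draw removes one from its color and from the total.
P = (6/18) · (5/17) · (7/16) · (5/15) = 35/2448 ≈ 0.0143.

35/2448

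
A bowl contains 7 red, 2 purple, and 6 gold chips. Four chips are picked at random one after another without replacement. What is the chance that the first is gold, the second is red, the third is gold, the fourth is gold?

1/39

Multiply the conditional probability of each draw in order, without replacement, so each draw removes one from its color and from the total.
P = (6/15) · (7/14) · (5/13) · (4/12) = 1/39 ≈ 0.0256.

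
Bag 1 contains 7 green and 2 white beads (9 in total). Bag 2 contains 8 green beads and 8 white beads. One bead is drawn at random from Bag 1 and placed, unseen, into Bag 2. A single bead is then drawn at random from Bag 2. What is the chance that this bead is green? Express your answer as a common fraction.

79/153

Condition on how many of the transferred beads are green (from Bag 1: 7 green of 9; then Bag 2 has 17 total).
  0 green: C(7,0)C(2,1)/C(9,1) = 2/9; then P = 8/17
  1 green: C(7,1)C(2,0)/C(9,1) = 7/9; then P = 9/17
P(green from Bag 2) = 79/153 ≈ 0.5163.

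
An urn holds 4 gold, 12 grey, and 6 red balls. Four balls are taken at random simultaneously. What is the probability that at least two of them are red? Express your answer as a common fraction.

61/209

Sum the hypergeometric tail for j = 2,…,4 red balls.
Favorable = C(6,2)·C(16,2) + C(6,3)·C(16,1) + C(6,4)·C(16,0) = 2135; total = C(22,4) = 7315.
P = 2135/7315 = 61/209 ≈ 0.2919.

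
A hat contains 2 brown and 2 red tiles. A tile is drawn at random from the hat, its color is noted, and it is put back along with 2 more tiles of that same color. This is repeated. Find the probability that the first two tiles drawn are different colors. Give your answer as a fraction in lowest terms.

1/3

Either brown then red, or red then brown; after the first draw the total is 6.
P = (2/4)·(2/6) + (2/4)·(2/6) = 1/3 ≈ 0.3333.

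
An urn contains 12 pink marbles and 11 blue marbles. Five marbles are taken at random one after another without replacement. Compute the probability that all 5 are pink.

Unordered draws without replacement: count favorable combinations over C(23,5).
Favorable = C(12,5) · C(11,0) = 792; total = C(23,5) = 33649.
P = 792/33649 = 72/3059 ≈ 0.0235.

72/3059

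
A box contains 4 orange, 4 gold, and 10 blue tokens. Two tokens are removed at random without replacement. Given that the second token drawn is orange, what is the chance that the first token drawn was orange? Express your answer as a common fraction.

P(first=orange and the second token drawn is orange) = (4/18)·(3/17) = 2/51.
P(the second token drawn is orange) = Σ over first color = 2/51 + 8/153 + 20/153 = 2/9.
By Bayes, P(first=orange | the second token drawn is orange) = 2/51 / 2/9 = 3/17 ≈ 0.1765.

3/17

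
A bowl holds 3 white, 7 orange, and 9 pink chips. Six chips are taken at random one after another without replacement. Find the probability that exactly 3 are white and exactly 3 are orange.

Unordered draws without replacement: count favorable combinations over C(19,6).
Favorable = C(3,3) · C(7,3) · C(9,0) = 35; total = C(19,6) = 27132.
P = 35/27132 = 5/3876 ≈ 0.0013.

5/3876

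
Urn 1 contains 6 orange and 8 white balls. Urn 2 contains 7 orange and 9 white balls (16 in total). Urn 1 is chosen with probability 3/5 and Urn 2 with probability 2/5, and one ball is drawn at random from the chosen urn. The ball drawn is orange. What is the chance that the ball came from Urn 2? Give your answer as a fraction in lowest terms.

49/121

P(orange | Urn 1) = 3/7; P(orange | Urn 2) = 7/16.
P(orange) = 3/5·3/7 + 2/5·7/16 = 121/280.
By Bayes' rule, P(Urn 2 | orange) = 7/40 / 121/280 = 49/121 ≈ 0.4050.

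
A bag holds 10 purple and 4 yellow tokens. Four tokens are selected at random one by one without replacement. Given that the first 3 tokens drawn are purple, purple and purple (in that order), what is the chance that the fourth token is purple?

7/11

After removing 3 purple, the bag has 7 purple out of 11 remaining.
P(fourth is purple | given) = 7/11 ≈ 0.6364.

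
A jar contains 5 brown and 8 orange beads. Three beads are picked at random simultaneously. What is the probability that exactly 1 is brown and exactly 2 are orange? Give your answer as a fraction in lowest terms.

70/143

Unordered draws without replacement: count favorable combinations over C(13,3).
Favorable = C(5,1) · C(8,2) = 140; total = C(13,3) = 286.
P = 140/286 = 70/143 ≈ 0.4895.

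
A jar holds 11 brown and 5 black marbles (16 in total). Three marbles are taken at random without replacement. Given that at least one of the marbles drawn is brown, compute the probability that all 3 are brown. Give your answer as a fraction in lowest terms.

P(all 3 brown) = C(11,3)/C(16,3) = 33/112; P(at least one brown) = 1 − C(5,3)/C(16,3) = 55/56.
Since 'all 3 brown' ⊆ 'at least one brown', P(all 3 | at least one) = 33/112 / 55/56 = 3/10 ≈ 0.3000.

3/10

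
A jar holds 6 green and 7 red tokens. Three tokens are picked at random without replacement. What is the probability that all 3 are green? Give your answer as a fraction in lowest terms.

Unordered draws without replacement: count favorable combinations over C(13,3).
Favorable = C(6,3) · C(7,0) = 20; total = C(13,3) = 286.
P = 20/286 = 10/143 ≈ 0.0699.

10/143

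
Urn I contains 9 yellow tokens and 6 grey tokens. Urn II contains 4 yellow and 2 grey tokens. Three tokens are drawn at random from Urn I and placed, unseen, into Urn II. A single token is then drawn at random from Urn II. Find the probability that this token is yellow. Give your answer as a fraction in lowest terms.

Condition on how many of the transferred tokens are yellow (from Urn I: 9 yellow of 15; then Urn II has 9 total).
  0 yellow: C(9,0)C(6,3)/C(15,3) = 4/91; then P = 4/9
  1 yellow: C(9,1)C(6,2)/C(15,3) = 27/91; then P = 5/9
  2 yellow: C(9,2)C(6,1)/C(15,3) = 216/455; then P = 6/9
  3 yellow: C(9,3)C(6,0)/C(15,3) = 12/65; then P = 7/9
P(yellow from Urn II) = 29/45 ≈ 0.6444.

29/45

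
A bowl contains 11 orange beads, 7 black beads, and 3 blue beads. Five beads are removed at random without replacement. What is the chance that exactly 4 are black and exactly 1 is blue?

5/969

Unordered draws without replacement: count favorable combinations over C(21,5).
Favorable = C(11,0) · C(7,4) · C(3,1) = 105; total = C(21,5) = 20349.
P = 105/20349 = 5/969 ≈ 0.0052.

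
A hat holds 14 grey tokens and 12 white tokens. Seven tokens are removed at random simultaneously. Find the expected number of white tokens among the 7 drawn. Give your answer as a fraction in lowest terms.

By linearity of expectation, E[X] = Σ P(draw i is white); by symmetry each draw (even without replacement) has P(white) = 12/26.
E[X] = 7 · 12/26 = 42/13 ≈ 3.2308.

42/13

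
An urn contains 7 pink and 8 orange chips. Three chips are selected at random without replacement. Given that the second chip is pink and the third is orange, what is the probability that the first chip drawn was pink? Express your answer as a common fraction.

P(first=pink and the second chip is pink and the third is orange) = (7/15)·(6/14)·(8/13) = 8/65.
P(E) = Σ over first color = 8/65 + 28/195 = 4/15.
By Bayes, P(first=pink | E) = 8/65 / 4/15 = 6/13 ≈ 0.4615.

6/13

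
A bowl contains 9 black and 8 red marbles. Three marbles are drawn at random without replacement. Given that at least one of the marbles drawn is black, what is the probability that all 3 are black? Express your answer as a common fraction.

P(all 3 black) = C(9,3)/C(17,3) = 21/170; P(at least one black) = 1 − C(8,3)/C(17,3) = 78/85.
Since 'all 3 black' ⊆ 'at least one black', P(all 3 | at least one) = 21/170 / 78/85 = 7/52 ≈ 0.1346.

7/52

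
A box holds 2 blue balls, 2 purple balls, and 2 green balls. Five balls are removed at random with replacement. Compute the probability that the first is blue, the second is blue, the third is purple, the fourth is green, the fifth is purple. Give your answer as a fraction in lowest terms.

1/243

Multiply the conditional probability of each draw in order, with replacement (the composition resets each draw).
P = (2/6) · (2/6) · (2/6) · (2/6) · (2/6) = 1/243 ≈ 0.0041.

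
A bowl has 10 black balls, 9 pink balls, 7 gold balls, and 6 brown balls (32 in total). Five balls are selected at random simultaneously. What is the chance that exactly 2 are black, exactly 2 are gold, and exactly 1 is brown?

405/14384

Unordered draws without replacement: count favorable combinations over C(32,5).
Favorable = C(10,2) · C(9,0) · C(7,2) · C(6,1) = 5670; total = C(32,5) = 201376.
P = 5670/201376 = 405/14384 ≈ 0.0282.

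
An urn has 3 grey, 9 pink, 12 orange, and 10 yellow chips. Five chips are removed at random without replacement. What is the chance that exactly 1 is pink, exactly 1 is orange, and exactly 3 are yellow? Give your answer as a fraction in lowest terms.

Unordered draws without replacement: count favorable combinations over C(34,5).
Favorable = C(3,0) · C(9,1) · C(12,1) · C(10,3) = 12960; total = C(34,5) = 278256.
P = 12960/278256 = 270/5797 ≈ 0.0466.

270/5797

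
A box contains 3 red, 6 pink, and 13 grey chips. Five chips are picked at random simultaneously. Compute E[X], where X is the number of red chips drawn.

15/22

By linearity of expectation, E[X] = Σ P(draw i is red); by symmetry each draw (even without replacement) has P(red) = 3/22.
E[X] = 5 · 3/22 = 15/22 ≈ 0.6818.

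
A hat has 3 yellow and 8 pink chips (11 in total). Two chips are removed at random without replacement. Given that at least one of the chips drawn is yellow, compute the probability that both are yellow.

1/9

P(both yellow) = C(3,2)/C(11,2) = 3/55; P(at least one yellow) = 1 − C(8,2)/C(11,2) = 27/55.
Since 'both yellow' ⊆ 'at least one yellow', P(both | at least one) = 3/55 / 27/55 = 1/9 ≈ 0.1111.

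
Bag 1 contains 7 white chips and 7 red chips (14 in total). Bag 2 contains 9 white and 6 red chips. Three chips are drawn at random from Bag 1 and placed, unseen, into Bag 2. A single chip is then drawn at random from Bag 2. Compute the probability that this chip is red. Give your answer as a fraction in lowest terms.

5/12

Condition on how many of the transferred chips are red (from Bag 1: 7 red of 14; then Bag 2 has 18 total).
  0 red: C(7,0)C(7,3)/C(14,3) = 5/52; then P = 6/18
  1 red: C(7,1)C(7,2)/C(14,3) = 21/52; then P = 7/18
  2 red: C(7,2)C(7,1)/C(14,3) = 21/52; then P = 8/18
  3 red: C(7,3)C(7,0)/C(14,3) = 5/52; then P = 9/18
P(red from Bag 2) = 5/12 ≈ 0.4167.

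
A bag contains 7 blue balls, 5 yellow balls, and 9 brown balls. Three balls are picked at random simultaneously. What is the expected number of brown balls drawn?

9/7

By linearity of expectation, E[X] = Σ P(draw i is brown); by symmetry each draw (even without replacement) has P(brown) = 9/21.
E[X] = 3 · 9/21 = 9/7 ≈ 1.2857.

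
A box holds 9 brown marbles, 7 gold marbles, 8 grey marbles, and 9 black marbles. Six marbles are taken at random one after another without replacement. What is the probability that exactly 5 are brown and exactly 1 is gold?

63/79112

Unordered draws without replacement: count favorable combinations over C(33,6).
Favorable = C(9,5) · C(7,1) · C(8,0) · C(9,0) = 882; total = C(33,6) = 1107568.
P = 882/1107568 = 63/79112 ≈ 0.0008.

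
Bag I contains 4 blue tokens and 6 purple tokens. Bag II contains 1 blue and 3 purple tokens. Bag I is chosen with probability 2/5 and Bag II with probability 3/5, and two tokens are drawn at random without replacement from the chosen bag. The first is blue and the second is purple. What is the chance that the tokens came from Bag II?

P(E | Bag I) = 4/15; P(E | Bag II) = 1/4.
P(E) = 2/5·4/15 + 3/5·1/4 = 77/300.
By Bayes' rule, P(Bag II | E) = 3/20 / 77/300 = 45/77 ≈ 0.5844.

45/77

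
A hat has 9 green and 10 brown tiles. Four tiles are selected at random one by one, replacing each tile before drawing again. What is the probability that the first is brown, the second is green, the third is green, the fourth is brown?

Multiply the conditional probability of each draw in order, with replacement (the composition resets each draw).
P = (10/19) · (9/19) · (9/19) · (10/19) = 8100/130321 ≈ 0.0622.

8100/130321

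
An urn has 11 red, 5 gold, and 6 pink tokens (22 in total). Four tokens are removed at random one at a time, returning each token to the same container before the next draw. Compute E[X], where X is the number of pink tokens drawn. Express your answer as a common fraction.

12/11

By linearity of expectation, E[X] = Σ P(draw i is pink); each independent draw has P(pink) = 6/22.
E[X] = 4 · 6/22 = 12/11 ≈ 1.0909.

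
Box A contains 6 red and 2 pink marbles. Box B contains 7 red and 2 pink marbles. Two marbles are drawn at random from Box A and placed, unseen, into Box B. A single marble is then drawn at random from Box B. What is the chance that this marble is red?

Condition on how many of the transferred marbles are red (from Box A: 6 red of 8; then Box B has 11 total).
  0 red: C(6,0)C(2,2)/C(8,2) = 1/28; then P = 7/11
  1 red: C(6,1)C(2,1)/C(8,2) = 3/7; then P = 8/11
  2 red: C(6,2)C(2,0)/C(8,2) = 15/28; then P = 9/11
P(red from Box B) = 17/22 ≈ 0.7727.

17/22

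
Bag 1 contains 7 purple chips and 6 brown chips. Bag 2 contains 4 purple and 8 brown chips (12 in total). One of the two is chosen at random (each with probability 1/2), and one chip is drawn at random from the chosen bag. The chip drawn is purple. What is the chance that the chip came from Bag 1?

P(purple | Bag 1) = 7/13; P(purple | Bag 2) = 1/3.
P(purple) = 1/2·7/13 + 1/2·1/3 = 17/39.
By Bayes' rule, P(Bag 1 | purple) = 7/26 / 17/39 = 21/34 ≈ 0.6176.

21/34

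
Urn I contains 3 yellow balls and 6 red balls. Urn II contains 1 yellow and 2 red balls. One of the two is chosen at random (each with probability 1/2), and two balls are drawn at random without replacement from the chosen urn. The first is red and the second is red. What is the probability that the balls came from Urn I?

5/9

P(E | Urn I) = 5/12; P(E | Urn II) = 1/3.
P(E) = 1/2·5/12 + 1/2·1/3 = 3/8.
By Bayes' rule, P(Urn I | E) = 5/24 / 3/8 = 5/9 ≈ 0.5556.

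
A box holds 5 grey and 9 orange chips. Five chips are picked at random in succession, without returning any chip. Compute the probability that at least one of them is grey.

Use the complement: P(at least one grey) = 1 − P(no grey).
P(none) = C(9,5)/C(14,5) = 126/2002.
So P = 1 − 126/2002 = 134/143 ≈ 0.9371.

134/143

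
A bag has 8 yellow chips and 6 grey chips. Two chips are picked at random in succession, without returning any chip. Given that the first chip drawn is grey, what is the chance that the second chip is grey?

After removing 1 grey, the bag has 5 grey out of 13 remaining.
P(second is grey | given) = 5/13 ≈ 0.3846.

5/13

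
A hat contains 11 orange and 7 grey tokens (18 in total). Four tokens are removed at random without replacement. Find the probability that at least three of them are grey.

Sum the hypergeometric tail for j = 3,…,4 grey tokens.
Favorable = C(7,3)·C(11,1) + C(7,4)·C(11,0) = 420; total = C(18,4) = 3060.
P = 420/3060 = 7/51 ≈ 0.1373.

7/51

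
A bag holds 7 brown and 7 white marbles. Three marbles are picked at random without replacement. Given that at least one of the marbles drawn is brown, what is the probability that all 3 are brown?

P(all 3 brown) = C(7,3)/C(14,3) = 5/52; P(at least one brown) = 1 − C(7,3)/C(14,3) = 47/52.
Since 'all 3 brown' ⊆ 'at least one brown', P(all 3 | at least one) = 5/52 / 47/52 = 5/47 ≈ 0.1064.

5/47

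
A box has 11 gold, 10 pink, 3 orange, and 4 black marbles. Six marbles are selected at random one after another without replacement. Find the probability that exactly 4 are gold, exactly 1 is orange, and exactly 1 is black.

Unordered draws without replacement: count favorable combinations over C(28,6).
Favorable = C(11,4) · C(10,0) · C(3,1) · C(4,1) = 3960; total = C(28,6) = 376740.
P = 3960/376740 = 22/2093 ≈ 0.0105.

22/2093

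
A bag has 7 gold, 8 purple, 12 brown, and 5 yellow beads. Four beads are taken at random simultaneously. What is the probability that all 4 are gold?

Unordered draws without replacement: count favorable combinations over C(32,4).
Favorable = C(7,4) · C(8,0) · C(12,0) · C(5,0) = 35; total = C(32,4) = 35960.
P = 35/35960 = 7/7192 ≈ 0.0010.

7/7192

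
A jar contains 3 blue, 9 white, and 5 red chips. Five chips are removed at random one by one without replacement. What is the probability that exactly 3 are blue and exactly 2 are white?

Unordered draws without replacement: count favorable combinations over C(17,5).
Favorable = C(3,3) · C(9,2) · C(5,0) = 36; total = C(17,5) = 6188.
P = 36/6188 = 9/1547 ≈ 0.0058.

9/1547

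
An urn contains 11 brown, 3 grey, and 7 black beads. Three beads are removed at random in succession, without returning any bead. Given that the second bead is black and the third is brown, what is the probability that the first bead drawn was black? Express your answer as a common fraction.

6/19

P(first=black and the second bead is black and the third is brown) = (7/21)·(6/20)·(11/19) = 11/190.
P(E) = Σ over first color = 11/114 + 11/380 + 11/190 = 11/60.
By Bayes, P(first=black | E) = 11/190 / 11/60 = 6/19 ≈ 0.3158.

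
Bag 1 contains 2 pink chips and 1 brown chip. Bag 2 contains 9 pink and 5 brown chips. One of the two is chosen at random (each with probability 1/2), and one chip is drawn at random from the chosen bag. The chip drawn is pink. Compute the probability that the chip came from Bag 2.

27/55

P(pink | Bag 1) = 2/3; P(pink | Bag 2) = 9/14.
P(pink) = 1/2·2/3 + 1/2·9/14 = 55/84.
By Bayes' rule, P(Bag 2 | pink) = 9/28 / 55/84 = 27/55 ≈ 0.4909.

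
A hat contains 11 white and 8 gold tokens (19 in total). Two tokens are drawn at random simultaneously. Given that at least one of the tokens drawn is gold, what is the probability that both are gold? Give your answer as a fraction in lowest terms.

7/29

P(both gold) = C(8,2)/C(19,2) = 28/171; P(at least one gold) = 1 − C(11,2)/C(19,2) = 116/171.
Since 'both gold' ⊆ 'at least one gold', P(both | at least one) = 28/171 / 116/171 = 7/29 ≈ 0.2414.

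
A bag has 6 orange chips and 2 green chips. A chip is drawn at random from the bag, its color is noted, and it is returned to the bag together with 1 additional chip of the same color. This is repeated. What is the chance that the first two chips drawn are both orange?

7/12

After a orange draw the bag holds 7 orange out of 9.
P = (6/8)·(7/9) = 7/12 ≈ 0.5833.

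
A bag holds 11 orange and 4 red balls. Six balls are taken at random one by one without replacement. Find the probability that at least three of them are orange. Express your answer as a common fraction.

90/91

Sum the hypergeometric tail for j = 3,…,6 orange balls.
Favorable = C(11,3)·C(4,3) + C(11,4)·C(4,2) + C(11,5)·C(4,1) + C(11,6)·C(4,0) = 4950; total = C(15,6) = 5005.
P = 4950/5005 = 90/91 ≈ 0.9890.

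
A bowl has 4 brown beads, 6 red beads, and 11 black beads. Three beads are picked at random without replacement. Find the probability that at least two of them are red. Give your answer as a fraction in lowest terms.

7/38

Sum the hypergeometric tail for j = 2,…,3 red beads.
Favorable = C(6,2)·C(15,1) + C(6,3)·C(15,0) = 245; total = C(21,3) = 1330.
P = 245/1330 = 7/38 ≈ 0.1842.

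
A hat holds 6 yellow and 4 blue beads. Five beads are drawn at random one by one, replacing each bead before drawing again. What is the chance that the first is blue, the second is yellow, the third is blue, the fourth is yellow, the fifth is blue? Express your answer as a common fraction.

Multiply the conditional probability of each draw in order, with replacement (the composition resets each draw).
P = (4/10) · (6/10) · (4/10) · (6/10) · (4/10) = 72/3125 ≈ 0.0230.

72/3125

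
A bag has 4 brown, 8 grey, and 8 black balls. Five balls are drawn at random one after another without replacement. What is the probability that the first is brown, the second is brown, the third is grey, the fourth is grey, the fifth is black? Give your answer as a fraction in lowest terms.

14/4845

Multiply the conditional probability of each draw in order, without replacement, so each draw removes one from its color and from the total.
P = (4/20) · (3/19) · (8/18) · (7/17) · (8/16) = 14/4845 ≈ 0.0029.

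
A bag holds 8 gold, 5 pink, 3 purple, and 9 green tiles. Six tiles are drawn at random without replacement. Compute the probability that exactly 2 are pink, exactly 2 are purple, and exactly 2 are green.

Unordered draws without replacement: count favorable combinations over C(25,6).
Favorable = C(8,0) · C(5,2) · C(3,2) · C(9,2) = 1080; total = C(25,6) = 177100.
P = 1080/177100 = 54/8855 ≈ 0.0061.

54/8855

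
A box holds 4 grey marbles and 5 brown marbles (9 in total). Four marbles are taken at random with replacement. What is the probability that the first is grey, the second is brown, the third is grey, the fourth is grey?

Multiply the conditional probability of each draw in order, with replacement (the composition resets each draw).
P = (4/9) · (5/9) · (4/9) · (4/9) = 320/6561 ≈ 0.0488.

320/6561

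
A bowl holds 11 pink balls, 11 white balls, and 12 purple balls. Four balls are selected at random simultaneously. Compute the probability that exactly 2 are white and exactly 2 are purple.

Unordered draws without replacement: count favorable combinations over C(34,4).
Favorable = C(11,0) · C(11,2) · C(12,2) = 3630; total = C(34,4) = 46376.
P = 3630/46376 = 165/2108 ≈ 0.0783.

165/2108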